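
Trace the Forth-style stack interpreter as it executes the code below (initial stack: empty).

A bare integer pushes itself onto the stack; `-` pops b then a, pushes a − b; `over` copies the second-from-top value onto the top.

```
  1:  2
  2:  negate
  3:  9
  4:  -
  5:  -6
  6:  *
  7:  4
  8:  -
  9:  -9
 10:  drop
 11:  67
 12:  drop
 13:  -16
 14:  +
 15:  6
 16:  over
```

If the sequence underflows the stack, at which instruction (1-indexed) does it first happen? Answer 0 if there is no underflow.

0

2      : [2]
negate : [-2]
9      : [-2, 9]
-      : [-11]
-6     : [-11, -6]
*      : [66]
4      : [66, 4]
-      : [62]
-9     : [62, -9]
drop   : [62]
67     : [62, 67]
drop   : [62]
-16    : [62, -16]
+      : [46]
6      : [46, 6]
over   : [46, 6, 46]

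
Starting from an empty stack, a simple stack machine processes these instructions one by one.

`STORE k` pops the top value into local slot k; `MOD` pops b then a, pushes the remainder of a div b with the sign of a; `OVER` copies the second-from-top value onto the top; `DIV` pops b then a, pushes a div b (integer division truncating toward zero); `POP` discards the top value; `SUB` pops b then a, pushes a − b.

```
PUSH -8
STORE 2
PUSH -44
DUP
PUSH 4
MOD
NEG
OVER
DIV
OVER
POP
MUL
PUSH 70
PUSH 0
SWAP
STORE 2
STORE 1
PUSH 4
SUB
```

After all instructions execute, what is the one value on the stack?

-4

PUSH -8   -8
STORE 2   (empty)
PUSH -44  -44
DUP       -44 -44
PUSH 4    -44 -44 4
MOD       -44 0
NEG       -44 0
OVER      -44 0 -44
DIV       -44 0
OVER      -44 0 -44
POP       -44 0
MUL       0
PUSH 70   0 70
PUSH 0    0 70 0
SWAP      0 0 70
STORE 2   0 0
STORE 1   0
PUSH 4    0 4
SUB       -4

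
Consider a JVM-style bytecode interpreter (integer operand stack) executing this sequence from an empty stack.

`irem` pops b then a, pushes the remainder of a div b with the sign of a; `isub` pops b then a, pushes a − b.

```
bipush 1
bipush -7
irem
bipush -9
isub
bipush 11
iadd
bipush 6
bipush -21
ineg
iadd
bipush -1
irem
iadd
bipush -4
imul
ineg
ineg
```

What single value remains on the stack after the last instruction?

bipush 1   -> [1]
bipush -7  -> [1, -7]
irem       -> [1]
bipush -9  -> [1, -9]
isub       -> [10]
bipush 11  -> [10, 11]
iadd       -> [21]
bipush 6   -> [21, 6]
bipush -21 -> [21, 6, -21]
ineg       -> [21, 6, 21]
iadd       -> [21, 27]
bipush -1  -> [21, 27, -1]
irem       -> [21, 0]
iadd       -> [21]
bipush -4  -> [21, -4]
imul       -> [-84]
ineg       -> [84]
ineg       -> [-84]

-84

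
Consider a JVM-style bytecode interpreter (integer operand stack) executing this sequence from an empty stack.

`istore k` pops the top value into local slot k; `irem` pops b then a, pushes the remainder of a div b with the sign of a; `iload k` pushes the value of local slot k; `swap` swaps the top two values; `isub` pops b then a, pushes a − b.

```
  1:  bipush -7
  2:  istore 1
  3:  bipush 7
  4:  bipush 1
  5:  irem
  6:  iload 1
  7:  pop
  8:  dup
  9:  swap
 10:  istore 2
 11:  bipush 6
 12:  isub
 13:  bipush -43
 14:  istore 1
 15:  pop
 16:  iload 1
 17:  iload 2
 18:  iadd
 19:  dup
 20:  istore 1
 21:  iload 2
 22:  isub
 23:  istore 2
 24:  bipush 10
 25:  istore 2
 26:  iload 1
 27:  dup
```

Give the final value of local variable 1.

-43

bipush -7  → -7
istore 1   → (empty)
bipush 7   → 7
bipush 1   → 7 1
irem       → 0
iload 1    → 0 -7
pop        → 0
dup        → 0 0
swap       → 0 0
istore 2   → 0
bipush 6   → 0 6
isub       → -6
bipush -43 → -6 -43
istore 1   → -6
pop        → (empty)
iload 1    → -43
iload 2    → -43 0
iadd       → -43
dup        → -43 -43
istore 1   → -43
iload 2    → -43 0
isub       → -43
istore 2   → (empty)
bipush 10  → 10
istore 2   → (empty)
iload 1    → -43
dup        → -43 -43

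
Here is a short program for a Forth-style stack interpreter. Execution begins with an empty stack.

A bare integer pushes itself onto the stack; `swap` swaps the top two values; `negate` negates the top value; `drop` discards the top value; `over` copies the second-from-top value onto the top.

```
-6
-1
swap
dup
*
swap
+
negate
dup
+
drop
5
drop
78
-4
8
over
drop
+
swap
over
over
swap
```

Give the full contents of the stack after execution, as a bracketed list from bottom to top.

-6      -6
-1      -6 -1
swap    -1 -6
dup     -1 -6 -6
*       -1 36
swap    36 -1
+       35
negate  -35
dup     -35 -35
+       -70
drop    (empty)
5       5
drop    (empty)
78      78
-4      78 -4
8       78 -4 8
over    78 -4 8 -4
drop    78 -4 8
+       78 4
swap    4 78
over    4 78 4
over    4 78 4 78
swap    4 78 78 4

[4, 78, 78, 4]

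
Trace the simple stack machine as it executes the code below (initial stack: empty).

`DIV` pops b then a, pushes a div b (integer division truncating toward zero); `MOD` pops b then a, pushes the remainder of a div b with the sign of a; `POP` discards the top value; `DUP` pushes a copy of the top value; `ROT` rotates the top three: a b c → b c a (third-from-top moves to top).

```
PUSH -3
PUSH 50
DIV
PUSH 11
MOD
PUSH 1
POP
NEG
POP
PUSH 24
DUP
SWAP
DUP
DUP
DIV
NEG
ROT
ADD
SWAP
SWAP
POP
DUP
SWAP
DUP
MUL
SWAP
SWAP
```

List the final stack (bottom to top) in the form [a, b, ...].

PUSH -3 : [-3]
PUSH 50 : [-3, 50]
DIV     : [0]
PUSH 11 : [0, 11]
MOD     : [0]
PUSH 1  : [0, 1]
POP     : [0]
NEG     : [0]
POP     : []
PUSH 24 : [24]
DUP     : [24, 24]
SWAP    : [24, 24]
DUP     : [24, 24, 24]
DUP     : [24, 24, 24, 24]
DIV     : [24, 24, 1]
NEG     : [24, 24, -1]
ROT     : [24, -1, 24]
ADD     : [24, 23]
SWAP    : [23, 24]
SWAP    : [24, 23]
POP     : [24]
DUP     : [24, 24]
SWAP    : [24, 24]
DUP     : [24, 24, 24]
MUL     : [24, 576]
SWAP    : [576, 24]
SWAP    : [24, 576]

[24, 576]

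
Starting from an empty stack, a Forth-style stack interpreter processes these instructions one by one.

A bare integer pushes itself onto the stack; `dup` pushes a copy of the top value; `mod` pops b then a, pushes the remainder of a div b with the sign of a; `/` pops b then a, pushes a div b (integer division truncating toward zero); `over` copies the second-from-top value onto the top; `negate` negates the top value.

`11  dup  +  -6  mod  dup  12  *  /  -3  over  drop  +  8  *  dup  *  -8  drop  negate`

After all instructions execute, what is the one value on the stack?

-576

11     → [11]
dup    → [11, 11]
+      → [22]
-6     → [22, -6]
mod    → [4]
dup    → [4, 4]
12     → [4, 4, 12]
*      → [4, 48]
/      → [0]
-3     → [0, -3]
over   → [0, -3, 0]
drop   → [0, -3]
+      → [-3]
8      → [-3, 8]
*      → [-24]
dup    → [-24, -24]
*      → [576]
-8     → [576, -8]
drop   → [576]
negate → [-576]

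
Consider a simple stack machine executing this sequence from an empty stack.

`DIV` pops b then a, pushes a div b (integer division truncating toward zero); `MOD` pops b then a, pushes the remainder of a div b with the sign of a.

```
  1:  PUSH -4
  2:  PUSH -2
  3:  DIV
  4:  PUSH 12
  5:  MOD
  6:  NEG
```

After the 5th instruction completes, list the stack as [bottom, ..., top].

[2]

PUSH -4 → [-4]
PUSH -2 → [-4, -2]
DIV     → [2]
PUSH 12 → [2, 12]
MOD     → [2]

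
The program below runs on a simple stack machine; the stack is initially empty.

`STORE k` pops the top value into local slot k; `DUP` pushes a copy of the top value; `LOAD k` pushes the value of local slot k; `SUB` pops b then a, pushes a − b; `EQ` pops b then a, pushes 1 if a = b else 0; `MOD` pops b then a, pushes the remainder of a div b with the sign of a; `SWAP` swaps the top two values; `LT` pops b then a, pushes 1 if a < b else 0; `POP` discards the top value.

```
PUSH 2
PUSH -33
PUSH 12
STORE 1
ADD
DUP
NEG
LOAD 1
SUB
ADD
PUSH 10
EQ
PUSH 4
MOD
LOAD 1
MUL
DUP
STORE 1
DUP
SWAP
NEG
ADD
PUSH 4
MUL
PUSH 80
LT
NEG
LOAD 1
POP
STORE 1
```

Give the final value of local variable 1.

PUSH 2    [2]
PUSH -33  [2, -33]
PUSH 12   [2, -33, 12]
STORE 1   [2, -33]
ADD       [-31]
DUP       [-31, -31]
NEG       [-31, 31]
LOAD 1    [-31, 31, 12]
SUB       [-31, 19]
ADD       [-12]
PUSH 10   [-12, 10]
EQ        [0]
PUSH 4    [0, 4]
MOD       [0]
LOAD 1    [0, 12]
MUL       [0]
DUP       [0, 0]
STORE 1   [0]
DUP       [0, 0]
SWAP      [0, 0]
NEG       [0, 0]
ADD       [0]
PUSH 4    [0, 4]
MUL       [0]
PUSH 80   [0, 80]
LT        [1]
NEG       [-1]
LOAD 1    [-1, 0]
POP       [-1]
STORE 1   []

-1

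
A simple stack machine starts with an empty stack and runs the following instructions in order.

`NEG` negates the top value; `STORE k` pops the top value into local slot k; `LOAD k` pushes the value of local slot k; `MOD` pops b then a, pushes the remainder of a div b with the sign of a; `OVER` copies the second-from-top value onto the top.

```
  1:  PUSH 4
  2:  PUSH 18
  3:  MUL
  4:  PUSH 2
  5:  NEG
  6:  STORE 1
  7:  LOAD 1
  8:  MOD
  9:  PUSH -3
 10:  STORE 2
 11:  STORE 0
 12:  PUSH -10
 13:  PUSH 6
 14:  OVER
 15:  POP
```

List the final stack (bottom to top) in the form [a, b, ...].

[-10, 6]

PUSH 4   -> 4
PUSH 18  -> 4 18
MUL      -> 72
PUSH 2   -> 72 2
NEG      -> 72 -2
STORE 1  -> 72
LOAD 1   -> 72 -2
MOD      -> 0
PUSH -3  -> 0 -3
STORE 2  -> 0
STORE 0  -> (empty)
PUSH -10 -> -10
PUSH 6   -> -10 6
OVER     -> -10 6 -10
POP      -> -10 6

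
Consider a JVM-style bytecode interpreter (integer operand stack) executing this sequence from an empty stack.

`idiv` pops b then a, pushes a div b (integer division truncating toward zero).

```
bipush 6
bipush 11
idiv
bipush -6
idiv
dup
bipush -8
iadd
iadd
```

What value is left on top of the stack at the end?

-8

bipush 6  → 6
bipush 11 → 6 11
idiv      → 0
bipush -6 → 0 -6
idiv      → 0
dup       → 0 0
bipush -8 → 0 0 -8
iadd      → 0 -8
iadd      → -8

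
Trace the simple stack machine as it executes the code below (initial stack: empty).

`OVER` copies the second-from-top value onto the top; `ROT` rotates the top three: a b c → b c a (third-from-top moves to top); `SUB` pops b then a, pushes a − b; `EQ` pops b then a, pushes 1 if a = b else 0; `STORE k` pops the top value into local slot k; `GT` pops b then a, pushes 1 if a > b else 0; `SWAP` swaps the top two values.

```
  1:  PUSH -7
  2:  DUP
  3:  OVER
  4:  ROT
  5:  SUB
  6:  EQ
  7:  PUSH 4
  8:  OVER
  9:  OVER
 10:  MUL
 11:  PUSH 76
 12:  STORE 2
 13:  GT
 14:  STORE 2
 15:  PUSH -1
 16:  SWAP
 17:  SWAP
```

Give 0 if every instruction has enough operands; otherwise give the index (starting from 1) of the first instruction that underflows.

0

PUSH -7  [-7]
DUP      [-7, -7]
OVER     [-7, -7, -7]
ROT      [-7, -7, -7]
SUB      [-7, 0]
EQ       [0]
PUSH 4   [0, 4]
OVER     [0, 4, 0]
OVER     [0, 4, 0, 4]
MUL      [0, 4, 0]
PUSH 76  [0, 4, 0, 76]
STORE 2  [0, 4, 0]
GT       [0, 1]
STORE 2  [0]
PUSH -1  [0, -1]
SWAP     [-1, 0]
SWAP     [0, -1]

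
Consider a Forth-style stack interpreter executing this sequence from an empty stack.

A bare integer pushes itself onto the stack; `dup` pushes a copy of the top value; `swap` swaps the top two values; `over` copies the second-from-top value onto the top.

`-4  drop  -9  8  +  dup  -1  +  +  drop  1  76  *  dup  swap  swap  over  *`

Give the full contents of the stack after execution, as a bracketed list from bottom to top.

-4   → [-4]
drop → []
-9   → [-9]
8    → [-9, 8]
+    → [-1]
dup  → [-1, -1]
-1   → [-1, -1, -1]
+    → [-1, -2]
+    → [-3]
drop → []
1    → [1]
76   → [1, 76]
*    → [76]
dup  → [76, 76]
swap → [76, 76]
swap → [76, 76]
over → [76, 76, 76]
*    → [76, 5776]

[76, 5776]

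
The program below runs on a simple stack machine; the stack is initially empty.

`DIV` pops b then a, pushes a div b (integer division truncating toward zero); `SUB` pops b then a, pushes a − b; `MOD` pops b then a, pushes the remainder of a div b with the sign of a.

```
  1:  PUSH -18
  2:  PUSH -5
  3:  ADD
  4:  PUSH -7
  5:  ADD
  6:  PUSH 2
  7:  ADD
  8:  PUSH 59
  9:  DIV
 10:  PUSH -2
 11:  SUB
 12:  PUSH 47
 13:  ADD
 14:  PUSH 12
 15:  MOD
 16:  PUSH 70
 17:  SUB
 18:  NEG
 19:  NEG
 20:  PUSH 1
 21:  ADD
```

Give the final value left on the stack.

PUSH -18  [-18]
PUSH -5   [-18, -5]
ADD       [-23]
PUSH -7   [-23, -7]
ADD       [-30]
PUSH 2    [-30, 2]
ADD       [-28]
PUSH 59   [-28, 59]
DIV       [0]
PUSH -2   [0, -2]
SUB       [2]
PUSH 47   [2, 47]
ADD       [49]
PUSH 12   [49, 12]
MOD       [1]
PUSH 70   [1, 70]
SUB       [-69]
NEG       [69]
NEG       [-69]
PUSH 1    [-69, 1]
ADD       [-68]

-68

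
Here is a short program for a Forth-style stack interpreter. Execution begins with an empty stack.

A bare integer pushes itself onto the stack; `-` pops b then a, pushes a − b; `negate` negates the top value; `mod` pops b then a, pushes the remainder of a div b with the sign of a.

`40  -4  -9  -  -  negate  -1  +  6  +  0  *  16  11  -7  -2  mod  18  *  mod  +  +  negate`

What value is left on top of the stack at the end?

40      40
-4      40 -4
-9      40 -4 -9
-       40 5
-       35
negate  -35
-1      -35 -1
+       -36
6       -36 6
+       -30
0       -30 0
*       0
16      0 16
11      0 16 11
-7      0 16 11 -7
-2      0 16 11 -7 -2
mod     0 16 11 -1
18      0 16 11 -1 18
*       0 16 11 -18
mod     0 16 11
+       0 27
+       27
negate  -27

-27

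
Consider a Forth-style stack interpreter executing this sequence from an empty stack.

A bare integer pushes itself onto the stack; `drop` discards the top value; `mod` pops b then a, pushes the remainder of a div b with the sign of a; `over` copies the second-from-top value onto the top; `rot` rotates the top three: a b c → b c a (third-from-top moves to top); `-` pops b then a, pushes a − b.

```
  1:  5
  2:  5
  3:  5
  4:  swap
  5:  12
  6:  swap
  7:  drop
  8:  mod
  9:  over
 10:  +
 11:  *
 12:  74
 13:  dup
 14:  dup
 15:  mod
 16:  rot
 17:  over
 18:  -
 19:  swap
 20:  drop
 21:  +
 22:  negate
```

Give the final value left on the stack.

-124

5      -> 5
5      -> 5 5
5      -> 5 5 5
swap   -> 5 5 5
12     -> 5 5 5 12
swap   -> 5 5 12 5
drop   -> 5 5 12
mod    -> 5 5
over   -> 5 5 5
+      -> 5 10
*      -> 50
74     -> 50 74
dup    -> 50 74 74
dup    -> 50 74 74 74
mod    -> 50 74 0
rot    -> 74 0 50
over   -> 74 0 50 0
-      -> 74 0 50
swap   -> 74 50 0
drop   -> 74 50
+      -> 124
negate -> -124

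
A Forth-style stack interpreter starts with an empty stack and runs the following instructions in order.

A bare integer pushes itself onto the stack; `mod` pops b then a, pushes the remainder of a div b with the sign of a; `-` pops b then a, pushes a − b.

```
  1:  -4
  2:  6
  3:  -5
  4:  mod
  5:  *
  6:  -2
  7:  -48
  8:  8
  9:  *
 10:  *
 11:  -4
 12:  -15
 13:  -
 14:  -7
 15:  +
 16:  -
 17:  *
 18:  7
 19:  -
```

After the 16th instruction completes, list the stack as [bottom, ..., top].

-4  → [-4]
6   → [-4, 6]
-5  → [-4, 6, -5]
mod → [-4, 1]
*   → [-4]
-2  → [-4, -2]
-48 → [-4, -2, -48]
8   → [-4, -2, -48, 8]
*   → [-4, -2, -384]
*   → [-4, 768]
-4  → [-4, 768, -4]
-15 → [-4, 768, -4, -15]
-   → [-4, 768, 11]
-7  → [-4, 768, 11, -7]
+   → [-4, 768, 4]
-   → [-4, 764]

[-4, 764]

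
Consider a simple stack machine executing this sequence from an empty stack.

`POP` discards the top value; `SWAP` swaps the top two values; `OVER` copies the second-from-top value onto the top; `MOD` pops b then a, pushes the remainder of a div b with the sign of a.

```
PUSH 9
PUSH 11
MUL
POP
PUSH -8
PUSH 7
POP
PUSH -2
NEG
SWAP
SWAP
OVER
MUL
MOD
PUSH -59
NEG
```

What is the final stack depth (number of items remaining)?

PUSH 9    9
PUSH 11   9 11
MUL       99
POP       (empty)
PUSH -8   -8
PUSH 7    -8 7
POP       -8
PUSH -2   -8 -2
NEG       -8 2
SWAP      2 -8
SWAP      -8 2
OVER      -8 2 -8
MUL       -8 -16
MOD       -8
PUSH -59  -8 -59
NEG       -8 59

2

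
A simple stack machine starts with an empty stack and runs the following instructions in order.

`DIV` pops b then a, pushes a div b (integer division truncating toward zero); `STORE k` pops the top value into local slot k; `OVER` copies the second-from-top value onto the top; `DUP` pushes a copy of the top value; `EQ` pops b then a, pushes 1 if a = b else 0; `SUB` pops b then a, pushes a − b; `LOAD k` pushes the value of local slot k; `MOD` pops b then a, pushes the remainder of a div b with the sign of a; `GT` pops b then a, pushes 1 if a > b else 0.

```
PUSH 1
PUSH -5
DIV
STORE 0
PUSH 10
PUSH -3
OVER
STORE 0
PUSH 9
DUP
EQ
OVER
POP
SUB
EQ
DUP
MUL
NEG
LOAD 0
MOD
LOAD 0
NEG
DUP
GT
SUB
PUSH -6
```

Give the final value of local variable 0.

10

PUSH 1   [1]
PUSH -5  [1, -5]
DIV      [0]
STORE 0  []
PUSH 10  [10]
PUSH -3  [10, -3]
OVER     [10, -3, 10]
STORE 0  [10, -3]
PUSH 9   [10, -3, 9]
DUP      [10, -3, 9, 9]
EQ       [10, -3, 1]
OVER     [10, -3, 1, -3]
POP      [10, -3, 1]
SUB      [10, -4]
EQ       [0]
DUP      [0, 0]
MUL      [0]
NEG      [0]
LOAD 0   [0, 10]
MOD      [0]
LOAD 0   [0, 10]
NEG      [0, -10]
DUP      [0, -10, -10]
GT       [0, 0]
SUB      [0]
PUSH -6  [0, -6]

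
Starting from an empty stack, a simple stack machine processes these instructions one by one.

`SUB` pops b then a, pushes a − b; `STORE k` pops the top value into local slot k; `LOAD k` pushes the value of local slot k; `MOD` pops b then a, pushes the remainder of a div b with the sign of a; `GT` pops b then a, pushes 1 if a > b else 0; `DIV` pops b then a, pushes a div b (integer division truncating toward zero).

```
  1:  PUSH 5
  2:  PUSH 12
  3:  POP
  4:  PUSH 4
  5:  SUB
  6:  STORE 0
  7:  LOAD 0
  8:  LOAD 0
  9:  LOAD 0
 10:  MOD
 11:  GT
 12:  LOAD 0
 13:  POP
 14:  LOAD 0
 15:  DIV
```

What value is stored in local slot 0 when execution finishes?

1

PUSH 5  : [5]
PUSH 12 : [5, 12]
POP     : [5]
PUSH 4  : [5, 4]
SUB     : [1]
STORE 0 : []
LOAD 0  : [1]
LOAD 0  : [1, 1]
LOAD 0  : [1, 1, 1]
MOD     : [1, 0]
GT      : [1]
LOAD 0  : [1, 1]
POP     : [1]
LOAD 0  : [1, 1]
DIV     : [1]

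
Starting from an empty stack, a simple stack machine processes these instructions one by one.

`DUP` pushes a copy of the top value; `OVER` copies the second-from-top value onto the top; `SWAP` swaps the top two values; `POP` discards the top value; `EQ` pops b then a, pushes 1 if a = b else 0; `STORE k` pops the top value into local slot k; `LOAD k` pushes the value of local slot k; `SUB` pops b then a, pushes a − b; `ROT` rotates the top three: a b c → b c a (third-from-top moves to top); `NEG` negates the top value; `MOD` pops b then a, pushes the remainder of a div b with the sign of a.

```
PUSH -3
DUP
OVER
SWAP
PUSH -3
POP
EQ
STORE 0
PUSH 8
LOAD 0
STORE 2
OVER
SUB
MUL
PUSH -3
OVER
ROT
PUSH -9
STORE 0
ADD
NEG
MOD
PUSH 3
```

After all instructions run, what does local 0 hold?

-9

PUSH -3  -3
DUP      -3 -3
OVER     -3 -3 -3
SWAP     -3 -3 -3
PUSH -3  -3 -3 -3 -3
POP      -3 -3 -3
EQ       -3 1
STORE 0  -3
PUSH 8   -3 8
LOAD 0   -3 8 1
STORE 2  -3 8
OVER     -3 8 -3
SUB      -3 11
MUL      -33
PUSH -3  -33 -3
OVER     -33 -3 -33
ROT      -3 -33 -33
PUSH -9  -3 -33 -33 -9
STORE 0  -3 -33 -33
ADD      -3 -66
NEG      -3 66
MOD      -3
PUSH 3   -3 3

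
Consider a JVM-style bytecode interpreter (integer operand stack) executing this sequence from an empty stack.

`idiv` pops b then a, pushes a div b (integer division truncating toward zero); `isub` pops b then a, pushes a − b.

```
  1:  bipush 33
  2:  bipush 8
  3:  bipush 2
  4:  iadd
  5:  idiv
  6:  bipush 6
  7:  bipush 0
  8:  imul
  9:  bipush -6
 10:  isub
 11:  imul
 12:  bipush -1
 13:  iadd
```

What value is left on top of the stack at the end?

bipush 33 -> [33]
bipush 8  -> [33, 8]
bipush 2  -> [33, 8, 2]
iadd      -> [33, 10]
idiv      -> [3]
bipush 6  -> [3, 6]
bipush 0  -> [3, 6, 0]
imul      -> [3, 0]
bipush -6 -> [3, 0, -6]
isub      -> [3, 6]
imul      -> [18]
bipush -1 -> [18, -1]
iadd      -> [17]

17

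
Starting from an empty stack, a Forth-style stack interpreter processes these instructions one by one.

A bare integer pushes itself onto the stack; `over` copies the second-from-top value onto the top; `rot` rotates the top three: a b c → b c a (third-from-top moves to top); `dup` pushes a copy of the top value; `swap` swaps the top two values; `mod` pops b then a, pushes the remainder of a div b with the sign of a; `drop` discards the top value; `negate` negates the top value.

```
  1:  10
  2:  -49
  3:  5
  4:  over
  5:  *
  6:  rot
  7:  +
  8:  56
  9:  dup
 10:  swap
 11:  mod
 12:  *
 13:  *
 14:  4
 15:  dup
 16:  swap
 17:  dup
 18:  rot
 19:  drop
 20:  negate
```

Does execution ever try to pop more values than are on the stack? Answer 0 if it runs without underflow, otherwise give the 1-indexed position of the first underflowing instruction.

10     : 10
-49    : 10 -49
5      : 10 -49 5
over   : 10 -49 5 -49
*      : 10 -49 -245
rot    : -49 -245 10
+      : -49 -235
56     : -49 -235 56
dup    : -49 -235 56 56
swap   : -49 -235 56 56
mod    : -49 -235 0
*      : -49 0
*      : 0
4      : 0 4
dup    : 0 4 4
swap   : 0 4 4
dup    : 0 4 4 4
rot    : 0 4 4 4
drop   : 0 4 4
negate : 0 4 -4

0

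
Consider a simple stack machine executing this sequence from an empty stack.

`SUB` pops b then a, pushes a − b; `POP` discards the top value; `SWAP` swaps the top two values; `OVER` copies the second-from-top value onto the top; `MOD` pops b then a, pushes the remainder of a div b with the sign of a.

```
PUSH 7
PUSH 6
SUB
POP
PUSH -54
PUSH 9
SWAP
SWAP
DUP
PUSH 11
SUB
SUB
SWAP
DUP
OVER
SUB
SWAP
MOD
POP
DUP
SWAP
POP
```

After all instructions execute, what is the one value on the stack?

11

PUSH 7    7
PUSH 6    7 6
SUB       1
POP       (empty)
PUSH -54  -54
PUSH 9    -54 9
SWAP      9 -54
SWAP      -54 9
DUP       -54 9 9
PUSH 11   -54 9 9 11
SUB       -54 9 -2
SUB       -54 11
SWAP      11 -54
DUP       11 -54 -54
OVER      11 -54 -54 -54
SUB       11 -54 0
SWAP      11 0 -54
MOD       11 0
POP       11
DUP       11 11
SWAP      11 11
POP       11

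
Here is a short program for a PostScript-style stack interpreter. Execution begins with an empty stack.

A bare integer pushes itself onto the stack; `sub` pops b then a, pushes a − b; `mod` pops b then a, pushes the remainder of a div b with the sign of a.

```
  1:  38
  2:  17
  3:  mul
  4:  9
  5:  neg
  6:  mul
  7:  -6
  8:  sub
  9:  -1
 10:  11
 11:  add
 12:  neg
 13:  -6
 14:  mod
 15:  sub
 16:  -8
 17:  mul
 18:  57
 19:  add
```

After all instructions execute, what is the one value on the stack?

46489

38  : [38]
17  : [38, 17]
mul : [646]
9   : [646, 9]
neg : [646, -9]
mul : [-5814]
-6  : [-5814, -6]
sub : [-5808]
-1  : [-5808, -1]
11  : [-5808, -1, 11]
add : [-5808, 10]
neg : [-5808, -10]
-6  : [-5808, -10, -6]
mod : [-5808, -4]
sub : [-5804]
-8  : [-5804, -8]
mul : [46432]
57  : [46432, 57]
add : [46489]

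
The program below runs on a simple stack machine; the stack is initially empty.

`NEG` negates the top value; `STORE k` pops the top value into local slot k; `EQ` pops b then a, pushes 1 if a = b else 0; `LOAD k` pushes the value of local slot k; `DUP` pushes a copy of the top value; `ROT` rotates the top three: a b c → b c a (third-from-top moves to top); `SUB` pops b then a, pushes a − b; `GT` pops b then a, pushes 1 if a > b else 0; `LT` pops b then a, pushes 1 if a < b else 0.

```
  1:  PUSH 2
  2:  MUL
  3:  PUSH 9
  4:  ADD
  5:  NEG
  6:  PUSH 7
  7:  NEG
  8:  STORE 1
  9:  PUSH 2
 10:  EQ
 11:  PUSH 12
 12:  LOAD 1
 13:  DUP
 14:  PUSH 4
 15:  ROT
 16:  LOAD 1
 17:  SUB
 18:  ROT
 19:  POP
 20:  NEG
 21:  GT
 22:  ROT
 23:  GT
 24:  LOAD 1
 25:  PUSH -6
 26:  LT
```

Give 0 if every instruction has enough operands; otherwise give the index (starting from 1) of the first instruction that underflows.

2

PUSH 2 → [2]
MUL  — needs 2 operands, stack has 1 → underflow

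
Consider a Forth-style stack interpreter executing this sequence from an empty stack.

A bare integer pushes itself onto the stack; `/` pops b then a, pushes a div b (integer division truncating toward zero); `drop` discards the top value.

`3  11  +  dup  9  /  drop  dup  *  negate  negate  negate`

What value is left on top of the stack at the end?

-196

3      → 3
11     → 3 11
+      → 14
dup    → 14 14
9      → 14 14 9
/      → 14 1
drop   → 14
dup    → 14 14
*      → 196
negate → -196
negate → 196
negate → -196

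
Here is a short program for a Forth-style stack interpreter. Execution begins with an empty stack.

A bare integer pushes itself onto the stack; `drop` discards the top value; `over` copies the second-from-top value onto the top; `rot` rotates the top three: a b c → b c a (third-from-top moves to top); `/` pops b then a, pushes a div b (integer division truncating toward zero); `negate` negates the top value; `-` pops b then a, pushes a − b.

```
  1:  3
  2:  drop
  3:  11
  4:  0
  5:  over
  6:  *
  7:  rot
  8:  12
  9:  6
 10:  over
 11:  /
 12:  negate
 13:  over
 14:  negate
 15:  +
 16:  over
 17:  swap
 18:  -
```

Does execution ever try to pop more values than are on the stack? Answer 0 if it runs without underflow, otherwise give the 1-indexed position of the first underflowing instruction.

3    : [3]
drop : []
11   : [11]
0    : [11, 0]
over : [11, 0, 11]
*    : [11, 0]
rot  — needs 3 operands, stack has 2 → underflow

7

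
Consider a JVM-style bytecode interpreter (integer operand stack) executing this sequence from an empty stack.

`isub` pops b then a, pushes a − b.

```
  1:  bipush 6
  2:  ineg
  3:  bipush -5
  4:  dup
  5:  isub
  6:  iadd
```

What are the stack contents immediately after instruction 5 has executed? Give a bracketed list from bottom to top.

[-6, 0]

bipush 6  -> 6
ineg      -> -6
bipush -5 -> -6 -5
dup       -> -6 -5 -5
isub      -> -6 0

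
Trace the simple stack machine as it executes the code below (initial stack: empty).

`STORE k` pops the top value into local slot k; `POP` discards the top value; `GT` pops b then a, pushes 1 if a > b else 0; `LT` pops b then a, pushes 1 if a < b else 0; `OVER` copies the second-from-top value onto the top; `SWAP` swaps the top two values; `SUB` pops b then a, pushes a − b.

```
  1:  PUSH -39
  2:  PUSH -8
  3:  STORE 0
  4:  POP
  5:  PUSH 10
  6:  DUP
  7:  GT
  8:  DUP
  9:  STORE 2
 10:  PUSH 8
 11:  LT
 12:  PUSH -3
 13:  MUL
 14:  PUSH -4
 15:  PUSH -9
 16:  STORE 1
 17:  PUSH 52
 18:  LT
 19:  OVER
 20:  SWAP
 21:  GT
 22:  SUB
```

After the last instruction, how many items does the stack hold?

PUSH -39 -> -39
PUSH -8  -> -39 -8
STORE 0  -> -39
POP      -> (empty)
PUSH 10  -> 10
DUP      -> 10 10
GT       -> 0
DUP      -> 0 0
STORE 2  -> 0
PUSH 8   -> 0 8
LT       -> 1
PUSH -3  -> 1 -3
MUL      -> -3
PUSH -4  -> -3 -4
PUSH -9  -> -3 -4 -9
STORE 1  -> -3 -4
PUSH 52  -> -3 -4 52
LT       -> -3 1
OVER     -> -3 1 -3
SWAP     -> -3 -3 1
GT       -> -3 0
SUB      -> -3

1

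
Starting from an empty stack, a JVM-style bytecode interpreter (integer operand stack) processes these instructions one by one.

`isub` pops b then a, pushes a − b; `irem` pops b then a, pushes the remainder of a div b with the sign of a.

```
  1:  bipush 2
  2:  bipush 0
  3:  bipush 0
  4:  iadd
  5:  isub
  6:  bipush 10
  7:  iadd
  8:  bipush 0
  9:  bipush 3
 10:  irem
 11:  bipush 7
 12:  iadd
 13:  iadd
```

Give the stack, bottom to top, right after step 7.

bipush 2  → [2]
bipush 0  → [2, 0]
bipush 0  → [2, 0, 0]
iadd      → [2, 0]
isub      → [2]
bipush 10 → [2, 10]
iadd      → [12]

[12]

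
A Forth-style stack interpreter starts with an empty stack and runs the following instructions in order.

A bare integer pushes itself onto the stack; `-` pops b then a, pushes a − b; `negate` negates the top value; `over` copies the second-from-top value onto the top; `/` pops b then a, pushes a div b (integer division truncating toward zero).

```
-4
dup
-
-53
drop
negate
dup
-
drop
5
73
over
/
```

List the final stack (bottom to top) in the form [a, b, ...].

-4     -> [-4]
dup    -> [-4, -4]
-      -> [0]
-53    -> [0, -53]
drop   -> [0]
negate -> [0]
dup    -> [0, 0]
-      -> [0]
drop   -> []
5      -> [5]
73     -> [5, 73]
over   -> [5, 73, 5]
/      -> [5, 14]

[5, 14]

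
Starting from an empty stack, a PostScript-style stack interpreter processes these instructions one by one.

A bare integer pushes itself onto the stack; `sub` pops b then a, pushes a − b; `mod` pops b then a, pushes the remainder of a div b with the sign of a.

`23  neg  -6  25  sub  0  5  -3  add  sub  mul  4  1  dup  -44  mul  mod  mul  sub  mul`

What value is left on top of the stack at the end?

-1334

23   23
neg  -23
-6   -23 -6
25   -23 -6 25
sub  -23 -31
0    -23 -31 0
5    -23 -31 0 5
-3   -23 -31 0 5 -3
add  -23 -31 0 2
sub  -23 -31 -2
mul  -23 62
4    -23 62 4
1    -23 62 4 1
dup  -23 62 4 1 1
-44  -23 62 4 1 1 -44
mul  -23 62 4 1 -44
mod  -23 62 4 1
mul  -23 62 4
sub  -23 58
mul  -1334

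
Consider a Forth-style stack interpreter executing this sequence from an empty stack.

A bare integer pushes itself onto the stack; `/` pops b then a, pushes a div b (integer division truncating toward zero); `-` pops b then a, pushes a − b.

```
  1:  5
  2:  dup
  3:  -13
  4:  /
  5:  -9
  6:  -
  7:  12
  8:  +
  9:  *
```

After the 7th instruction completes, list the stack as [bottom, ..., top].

[5, 9, 12]

5    5
dup  5 5
-13  5 5 -13
/    5 0
-9   5 0 -9
-    5 9
12   5 9 12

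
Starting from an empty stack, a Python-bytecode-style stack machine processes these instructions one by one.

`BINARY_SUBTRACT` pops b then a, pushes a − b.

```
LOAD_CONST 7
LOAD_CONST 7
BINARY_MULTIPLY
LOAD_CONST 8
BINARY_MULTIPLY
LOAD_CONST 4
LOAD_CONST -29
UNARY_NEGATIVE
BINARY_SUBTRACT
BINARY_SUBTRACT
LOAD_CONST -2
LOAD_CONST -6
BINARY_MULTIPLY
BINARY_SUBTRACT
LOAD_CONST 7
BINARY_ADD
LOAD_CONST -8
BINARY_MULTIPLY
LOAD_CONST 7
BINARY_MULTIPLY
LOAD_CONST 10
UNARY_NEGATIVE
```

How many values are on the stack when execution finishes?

2

LOAD_CONST 7     [7]
LOAD_CONST 7     [7, 7]
BINARY_MULTIPLY  [49]
LOAD_CONST 8     [49, 8]
BINARY_MULTIPLY  [392]
LOAD_CONST 4     [392, 4]
LOAD_CONST -29   [392, 4, -29]
UNARY_NEGATIVE   [392, 4, 29]
BINARY_SUBTRACT  [392, -25]
BINARY_SUBTRACT  [417]
LOAD_CONST -2    [417, -2]
LOAD_CONST -6    [417, -2, -6]
BINARY_MULTIPLY  [417, 12]
BINARY_SUBTRACT  [405]
LOAD_CONST 7     [405, 7]
BINARY_ADD       [412]
LOAD_CONST -8    [412, -8]
BINARY_MULTIPLY  [-3296]
LOAD_CONST 7     [-3296, 7]
BINARY_MULTIPLY  [-23072]
LOAD_CONST 10    [-23072, 10]
UNARY_NEGATIVE   [-23072, -10]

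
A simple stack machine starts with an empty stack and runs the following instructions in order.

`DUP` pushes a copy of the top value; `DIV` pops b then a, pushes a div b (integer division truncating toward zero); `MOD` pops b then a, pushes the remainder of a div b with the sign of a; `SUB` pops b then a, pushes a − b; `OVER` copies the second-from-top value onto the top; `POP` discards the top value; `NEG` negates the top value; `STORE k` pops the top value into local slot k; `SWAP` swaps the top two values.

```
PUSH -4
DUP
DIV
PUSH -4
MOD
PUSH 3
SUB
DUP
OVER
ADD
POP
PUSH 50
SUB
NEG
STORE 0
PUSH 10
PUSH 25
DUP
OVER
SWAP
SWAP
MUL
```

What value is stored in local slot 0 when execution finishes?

52

PUSH -4  -4
DUP      -4 -4
DIV      1
PUSH -4  1 -4
MOD      1
PUSH 3   1 3
SUB      -2
DUP      -2 -2
OVER     -2 -2 -2
ADD      -2 -4
POP      -2
PUSH 50  -2 50
SUB      -52
NEG      52
STORE 0  (empty)
PUSH 10  10
PUSH 25  10 25
DUP      10 25 25
OVER     10 25 25 25
SWAP     10 25 25 25
SWAP     10 25 25 25
MUL      10 25 625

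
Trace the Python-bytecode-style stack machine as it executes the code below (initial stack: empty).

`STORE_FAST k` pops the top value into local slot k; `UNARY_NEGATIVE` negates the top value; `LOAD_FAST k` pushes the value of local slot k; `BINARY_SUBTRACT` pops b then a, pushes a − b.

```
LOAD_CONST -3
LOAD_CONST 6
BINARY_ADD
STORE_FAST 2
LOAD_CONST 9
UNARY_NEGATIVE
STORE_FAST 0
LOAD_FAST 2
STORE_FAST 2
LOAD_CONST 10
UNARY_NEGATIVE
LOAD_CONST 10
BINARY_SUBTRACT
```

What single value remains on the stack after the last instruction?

-20

LOAD_CONST -3   : -3
LOAD_CONST 6    : -3 6
BINARY_ADD      : 3
STORE_FAST 2    : (empty)
LOAD_CONST 9    : 9
UNARY_NEGATIVE  : -9
STORE_FAST 0    : (empty)
LOAD_FAST 2     : 3
STORE_FAST 2    : (empty)
LOAD_CONST 10   : 10
UNARY_NEGATIVE  : -10
LOAD_CONST 10   : -10 10
BINARY_SUBTRACT : -20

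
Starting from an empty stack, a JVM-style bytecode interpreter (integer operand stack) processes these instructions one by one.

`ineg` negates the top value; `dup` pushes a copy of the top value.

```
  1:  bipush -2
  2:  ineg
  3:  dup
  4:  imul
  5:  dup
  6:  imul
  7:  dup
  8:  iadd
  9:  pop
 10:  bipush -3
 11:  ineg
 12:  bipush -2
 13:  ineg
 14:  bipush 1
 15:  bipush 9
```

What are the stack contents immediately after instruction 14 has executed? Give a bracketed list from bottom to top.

[3, 2, 1]

bipush -2 : [-2]
ineg      : [2]
dup       : [2, 2]
imul      : [4]
dup       : [4, 4]
imul      : [16]
dup       : [16, 16]
iadd      : [32]
pop       : []
bipush -3 : [-3]
ineg      : [3]
bipush -2 : [3, -2]
ineg      : [3, 2]
bipush 1  : [3, 2, 1]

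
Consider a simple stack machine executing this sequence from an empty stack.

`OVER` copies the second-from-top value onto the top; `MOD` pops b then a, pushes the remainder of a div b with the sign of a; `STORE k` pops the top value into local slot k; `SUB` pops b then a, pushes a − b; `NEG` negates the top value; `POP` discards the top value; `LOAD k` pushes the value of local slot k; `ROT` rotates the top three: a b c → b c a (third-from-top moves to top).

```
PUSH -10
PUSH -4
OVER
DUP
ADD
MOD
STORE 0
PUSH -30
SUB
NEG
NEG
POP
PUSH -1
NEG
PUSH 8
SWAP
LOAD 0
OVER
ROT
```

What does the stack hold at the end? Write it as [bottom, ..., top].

PUSH -10  [-10]
PUSH -4   [-10, -4]
OVER      [-10, -4, -10]
DUP       [-10, -4, -10, -10]
ADD       [-10, -4, -20]
MOD       [-10, -4]
STORE 0   [-10]
PUSH -30  [-10, -30]
SUB       [20]
NEG       [-20]
NEG       [20]
POP       []
PUSH -1   [-1]
NEG       [1]
PUSH 8    [1, 8]
SWAP      [8, 1]
LOAD 0    [8, 1, -4]
OVER      [8, 1, -4, 1]
ROT       [8, -4, 1, 1]

[8, -4, 1, 1]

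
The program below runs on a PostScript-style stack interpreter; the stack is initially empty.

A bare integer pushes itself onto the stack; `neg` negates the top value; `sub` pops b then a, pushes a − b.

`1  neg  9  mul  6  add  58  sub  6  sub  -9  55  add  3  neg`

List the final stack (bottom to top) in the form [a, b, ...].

[-67, 46, -3]

1   -> [1]
neg -> [-1]
9   -> [-1, 9]
mul -> [-9]
6   -> [-9, 6]
add -> [-3]
58  -> [-3, 58]
sub -> [-61]
6   -> [-61, 6]
sub -> [-67]
-9  -> [-67, -9]
55  -> [-67, -9, 55]
add -> [-67, 46]
3   -> [-67, 46, 3]
neg -> [-67, 46, -3]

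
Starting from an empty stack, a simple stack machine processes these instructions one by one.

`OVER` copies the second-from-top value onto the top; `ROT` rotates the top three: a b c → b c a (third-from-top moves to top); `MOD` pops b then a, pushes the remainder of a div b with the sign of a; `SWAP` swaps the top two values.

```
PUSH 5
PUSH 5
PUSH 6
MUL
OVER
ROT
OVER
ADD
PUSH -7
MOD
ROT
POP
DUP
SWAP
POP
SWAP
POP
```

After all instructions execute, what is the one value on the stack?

PUSH 5  : [5]
PUSH 5  : [5, 5]
PUSH 6  : [5, 5, 6]
MUL     : [5, 30]
OVER    : [5, 30, 5]
ROT     : [30, 5, 5]
OVER    : [30, 5, 5, 5]
ADD     : [30, 5, 10]
PUSH -7 : [30, 5, 10, -7]
MOD     : [30, 5, 3]
ROT     : [5, 3, 30]
POP     : [5, 3]
DUP     : [5, 3, 3]
SWAP    : [5, 3, 3]
POP     : [5, 3]
SWAP    : [3, 5]
POP     : [3]

3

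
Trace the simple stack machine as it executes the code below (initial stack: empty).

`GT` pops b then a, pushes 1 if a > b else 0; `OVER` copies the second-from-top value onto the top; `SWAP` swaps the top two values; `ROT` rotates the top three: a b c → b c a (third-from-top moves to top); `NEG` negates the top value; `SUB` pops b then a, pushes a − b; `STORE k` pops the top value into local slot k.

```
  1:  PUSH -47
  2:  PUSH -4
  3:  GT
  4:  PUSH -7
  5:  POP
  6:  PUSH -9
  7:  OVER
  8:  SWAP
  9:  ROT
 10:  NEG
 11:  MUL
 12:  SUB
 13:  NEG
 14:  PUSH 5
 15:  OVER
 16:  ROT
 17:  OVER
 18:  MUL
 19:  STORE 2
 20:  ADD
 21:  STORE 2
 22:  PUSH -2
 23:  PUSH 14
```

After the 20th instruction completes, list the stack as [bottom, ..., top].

PUSH -47 → -47
PUSH -4  → -47 -4
GT       → 0
PUSH -7  → 0 -7
POP      → 0
PUSH -9  → 0 -9
OVER     → 0 -9 0
SWAP     → 0 0 -9
ROT      → 0 -9 0
NEG      → 0 -9 0
MUL      → 0 0
SUB      → 0
NEG      → 0
PUSH 5   → 0 5
OVER     → 0 5 0
ROT      → 5 0 0
OVER     → 5 0 0 0
MUL      → 5 0 0
STORE 2  → 5 0
ADD      → 5

[5]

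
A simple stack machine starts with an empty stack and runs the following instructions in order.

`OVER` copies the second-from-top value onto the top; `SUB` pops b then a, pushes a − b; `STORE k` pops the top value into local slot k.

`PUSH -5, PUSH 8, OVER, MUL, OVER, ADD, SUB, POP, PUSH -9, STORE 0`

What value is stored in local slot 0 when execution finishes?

PUSH -5 -> [-5]
PUSH 8  -> [-5, 8]
OVER    -> [-5, 8, -5]
MUL     -> [-5, -40]
OVER    -> [-5, -40, -5]
ADD     -> [-5, -45]
SUB     -> [40]
POP     -> []
PUSH -9 -> [-9]
STORE 0 -> []

-9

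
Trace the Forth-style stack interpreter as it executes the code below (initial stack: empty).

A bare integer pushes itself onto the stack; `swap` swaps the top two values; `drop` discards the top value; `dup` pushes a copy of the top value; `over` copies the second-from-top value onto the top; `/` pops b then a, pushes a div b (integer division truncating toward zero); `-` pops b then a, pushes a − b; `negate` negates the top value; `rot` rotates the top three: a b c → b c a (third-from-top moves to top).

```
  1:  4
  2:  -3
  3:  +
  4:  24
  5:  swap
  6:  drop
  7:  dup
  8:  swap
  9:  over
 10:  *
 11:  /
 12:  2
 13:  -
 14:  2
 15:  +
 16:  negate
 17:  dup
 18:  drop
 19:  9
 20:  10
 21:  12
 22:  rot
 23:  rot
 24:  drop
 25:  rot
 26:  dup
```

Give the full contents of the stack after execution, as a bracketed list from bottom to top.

4      : 4
-3     : 4 -3
+      : 1
24     : 1 24
swap   : 24 1
drop   : 24
dup    : 24 24
swap   : 24 24
over   : 24 24 24
*      : 24 576
/      : 0
2      : 0 2
-      : -2
2      : -2 2
+      : 0
negate : 0
dup    : 0 0
drop   : 0
9      : 0 9
10     : 0 9 10
12     : 0 9 10 12
rot    : 0 10 12 9
rot    : 0 12 9 10
drop   : 0 12 9
rot    : 12 9 0
dup    : 12 9 0 0

[12, 9, 0, 0]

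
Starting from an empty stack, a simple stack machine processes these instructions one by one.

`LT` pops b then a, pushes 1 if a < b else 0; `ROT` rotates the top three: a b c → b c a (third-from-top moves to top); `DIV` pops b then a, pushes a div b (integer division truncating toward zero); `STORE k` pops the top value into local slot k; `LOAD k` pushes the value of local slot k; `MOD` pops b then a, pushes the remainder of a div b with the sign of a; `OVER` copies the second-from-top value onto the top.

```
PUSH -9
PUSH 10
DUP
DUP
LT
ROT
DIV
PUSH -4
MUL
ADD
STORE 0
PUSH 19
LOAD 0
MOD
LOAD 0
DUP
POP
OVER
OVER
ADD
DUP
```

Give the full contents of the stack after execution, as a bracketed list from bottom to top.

[9, 10, 19, 19]

PUSH -9 : [-9]
PUSH 10 : [-9, 10]
DUP     : [-9, 10, 10]
DUP     : [-9, 10, 10, 10]
LT      : [-9, 10, 0]
ROT     : [10, 0, -9]
DIV     : [10, 0]
PUSH -4 : [10, 0, -4]
MUL     : [10, 0]
ADD     : [10]
STORE 0 : []
PUSH 19 : [19]
LOAD 0  : [19, 10]
MOD     : [9]
LOAD 0  : [9, 10]
DUP     : [9, 10, 10]
POP     : [9, 10]
OVER    : [9, 10, 9]
OVER    : [9, 10, 9, 10]
ADD     : [9, 10, 19]
DUP     : [9, 10, 19, 19]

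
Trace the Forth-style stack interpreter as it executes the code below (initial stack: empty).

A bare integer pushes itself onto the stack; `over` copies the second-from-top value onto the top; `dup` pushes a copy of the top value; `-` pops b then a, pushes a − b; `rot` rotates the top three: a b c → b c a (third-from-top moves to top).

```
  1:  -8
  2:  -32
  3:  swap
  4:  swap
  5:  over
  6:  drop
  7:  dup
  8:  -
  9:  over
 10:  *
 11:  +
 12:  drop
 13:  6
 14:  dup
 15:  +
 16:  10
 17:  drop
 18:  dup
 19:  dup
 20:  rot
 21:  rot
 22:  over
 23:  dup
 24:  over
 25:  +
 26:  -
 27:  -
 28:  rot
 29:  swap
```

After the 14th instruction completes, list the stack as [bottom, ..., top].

-8    [-8]
-32   [-8, -32]
swap  [-32, -8]
swap  [-8, -32]
over  [-8, -32, -8]
drop  [-8, -32]
dup   [-8, -32, -32]
-     [-8, 0]
over  [-8, 0, -8]
*     [-8, 0]
+     [-8]
drop  []
6     [6]
dup   [6, 6]

[6, 6]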